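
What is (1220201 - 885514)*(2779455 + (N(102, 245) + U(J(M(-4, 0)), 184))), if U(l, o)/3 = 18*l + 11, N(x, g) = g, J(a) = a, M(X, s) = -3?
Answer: 930286279277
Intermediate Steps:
U(l, o) = 33 + 54*l (U(l, o) = 3*(18*l + 11) = 3*(11 + 18*l) = 33 + 54*l)
(1220201 - 885514)*(2779455 + (N(102, 245) + U(J(M(-4, 0)), 184))) = (1220201 - 885514)*(2779455 + (245 + (33 + 54*(-3)))) = 334687*(2779455 + (245 + (33 - 162))) = 334687*(2779455 + (245 - 129)) = 334687*(2779455 + 116) = 334687*2779571 = 930286279277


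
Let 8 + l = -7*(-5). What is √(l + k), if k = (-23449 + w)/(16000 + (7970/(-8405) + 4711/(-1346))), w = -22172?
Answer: 3*√7759444489001065/53777045 ≈ 4.9140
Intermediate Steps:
k = -153377802/53777045 (k = (-23449 - 22172)/(16000 + (7970/(-8405) + 4711/(-1346))) = -45621/(16000 + (7970*(-1/8405) + 4711*(-1/1346))) = -45621/(16000 + (-1594/1681 - 7/2)) = -45621/(16000 - 14955/3362) = -45621/53777045/3362 = -45621*3362/53777045 = -153377802/53777045 ≈ -2.8521)
l = 27 (l = -8 - 7*(-5) = -8 + 35 = 27)
√(l + k) = √(27 - 153377802/53777045) = √(1298602413/53777045) = 3*√7759444489001065/53777045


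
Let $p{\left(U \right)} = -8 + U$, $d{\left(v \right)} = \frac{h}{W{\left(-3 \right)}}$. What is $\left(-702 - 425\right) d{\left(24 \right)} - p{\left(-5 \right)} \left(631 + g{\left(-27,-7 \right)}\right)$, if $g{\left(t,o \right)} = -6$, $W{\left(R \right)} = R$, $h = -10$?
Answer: $\frac{13105}{3} \approx 4368.3$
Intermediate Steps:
$d{\left(v \right)} = \frac{10}{3}$ ($d{\left(v \right)} = - \frac{10}{-3} = \left(-10\right) \left(- \frac{1}{3}\right) = \frac{10}{3}$)
$\left(-702 - 425\right) d{\left(24 \right)} - p{\left(-5 \right)} \left(631 + g{\left(-27,-7 \right)}\right) = \left(-702 - 425\right) \frac{10}{3} - \left(-8 - 5\right) \left(631 - 6\right) = \left(-1127\right) \frac{10}{3} - \left(-13\right) 625 = - \frac{11270}{3} - -8125 = - \frac{11270}{3} + 8125 = \frac{13105}{3}$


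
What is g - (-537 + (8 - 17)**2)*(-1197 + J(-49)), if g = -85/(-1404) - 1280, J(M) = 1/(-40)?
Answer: -3840805843/7020 ≈ -5.4712e+5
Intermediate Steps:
J(M) = -1/40
g = -1797035/1404 (g = -85*(-1/1404) - 1280 = 85/1404 - 1280 = -1797035/1404 ≈ -1279.9)
g - (-537 + (8 - 17)**2)*(-1197 + J(-49)) = -1797035/1404 - (-537 + (8 - 17)**2)*(-1197 - 1/40) = -1797035/1404 - (-537 + (-9)**2)*(-47881)/40 = -1797035/1404 - (-537 + 81)*(-47881)/40 = -1797035/1404 - (-456)*(-47881)/40 = -1797035/1404 - 1*2729217/5 = -1797035/1404 - 2729217/5 = -3840805843/7020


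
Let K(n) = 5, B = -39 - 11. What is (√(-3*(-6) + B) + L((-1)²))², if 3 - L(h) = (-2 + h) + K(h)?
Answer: (1 - 4*I*√2)² ≈ -31.0 - 11.314*I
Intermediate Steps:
B = -50
L(h) = -h (L(h) = 3 - ((-2 + h) + 5) = 3 - (3 + h) = 3 + (-3 - h) = -h)
(√(-3*(-6) + B) + L((-1)²))² = (√(-3*(-6) - 50) - 1*(-1)²)² = (√(18 - 50) - 1*1)² = (√(-32) - 1)² = (4*I*√2 - 1)² = (-1 + 4*I*√2)²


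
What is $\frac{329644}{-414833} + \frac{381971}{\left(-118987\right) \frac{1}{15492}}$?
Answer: $- \frac{2454811315510384}{49359734171} \approx -49733.0$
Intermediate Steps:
$\frac{329644}{-414833} + \frac{381971}{\left(-118987\right) \frac{1}{15492}} = 329644 \left(- \frac{1}{414833}\right) + \frac{381971}{\left(-118987\right) \frac{1}{15492}} = - \frac{329644}{414833} + \frac{381971}{- \frac{118987}{15492}} = - \frac{329644}{414833} + 381971 \left(- \frac{15492}{118987}\right) = - \frac{329644}{414833} - \frac{5917494732}{118987} = - \frac{2454811315510384}{49359734171}$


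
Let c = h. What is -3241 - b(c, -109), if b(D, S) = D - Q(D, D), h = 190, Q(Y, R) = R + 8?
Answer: -3233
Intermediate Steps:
Q(Y, R) = 8 + R
c = 190
b(D, S) = -8 (b(D, S) = D - (8 + D) = D + (-8 - D) = -8)
-3241 - b(c, -109) = -3241 - 1*(-8) = -3241 + 8 = -3233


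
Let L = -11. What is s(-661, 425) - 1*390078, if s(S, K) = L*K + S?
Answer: -395414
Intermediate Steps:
s(S, K) = S - 11*K (s(S, K) = -11*K + S = S - 11*K)
s(-661, 425) - 1*390078 = (-661 - 11*425) - 1*390078 = (-661 - 4675) - 390078 = -5336 - 390078 = -395414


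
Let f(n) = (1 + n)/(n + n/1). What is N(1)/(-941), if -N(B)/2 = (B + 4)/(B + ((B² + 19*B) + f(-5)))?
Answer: 50/100687 ≈ 0.00049659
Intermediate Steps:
f(n) = (1 + n)/(2*n) (f(n) = (1 + n)/(n + n*1) = (1 + n)/(n + n) = (1 + n)/((2*n)) = (1 + n)*(1/(2*n)) = (1 + n)/(2*n))
N(B) = -2*(4 + B)/(⅖ + B² + 20*B) (N(B) = -2*(B + 4)/(B + ((B² + 19*B) + (½)*(1 - 5)/(-5))) = -2*(4 + B)/(B + ((B² + 19*B) + (½)*(-⅕)*(-4))) = -2*(4 + B)/(B + ((B² + 19*B) + ⅖)) = -2*(4 + B)/(B + (⅖ + B² + 19*B)) = -2*(4 + B)/(⅖ + B² + 20*B))
N(1)/(-941) = (10*(-4 - 1*1)/(2 + 5*1² + 100*1))/(-941) = (10*(-4 - 1)/(2 + 5*1 + 100))*(-1/941) = (10*(-5)/(2 + 5 + 100))*(-1/941) = (10*(-5)/107)*(-1/941) = (10*(1/107)*(-5))*(-1/941) = -50/107*(-1/941) = 50/100687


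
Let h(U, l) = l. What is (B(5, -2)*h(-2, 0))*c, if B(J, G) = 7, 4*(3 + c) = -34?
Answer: 0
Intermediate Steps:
c = -23/2 (c = -3 + (1/4)*(-34) = -3 - 17/2 = -23/2 ≈ -11.500)
(B(5, -2)*h(-2, 0))*c = (7*0)*(-23/2) = 0*(-23/2) = 0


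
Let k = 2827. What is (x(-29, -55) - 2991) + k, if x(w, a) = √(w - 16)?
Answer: -164 + 3*I*√5 ≈ -164.0 + 6.7082*I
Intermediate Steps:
x(w, a) = √(-16 + w)
(x(-29, -55) - 2991) + k = (√(-16 - 29) - 2991) + 2827 = (√(-45) - 2991) + 2827 = (3*I*√5 - 2991) + 2827 = (-2991 + 3*I*√5) + 2827 = -164 + 3*I*√5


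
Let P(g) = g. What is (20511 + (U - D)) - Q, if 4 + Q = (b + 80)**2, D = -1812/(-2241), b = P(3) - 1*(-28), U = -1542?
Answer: 4968440/747 ≈ 6651.2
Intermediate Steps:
b = 31 (b = 3 - 1*(-28) = 3 + 28 = 31)
D = 604/747 (D = -1812*(-1/2241) = 604/747 ≈ 0.80857)
Q = 12317 (Q = -4 + (31 + 80)**2 = -4 + 111**2 = -4 + 12321 = 12317)
(20511 + (U - D)) - Q = (20511 + (-1542 - 1*604/747)) - 1*12317 = (20511 + (-1542 - 604/747)) - 12317 = (20511 - 1152478/747) - 12317 = 14169239/747 - 12317 = 4968440/747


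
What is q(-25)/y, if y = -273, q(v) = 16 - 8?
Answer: -8/273 ≈ -0.029304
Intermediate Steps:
q(v) = 8
q(-25)/y = 8/(-273) = 8*(-1/273) = -8/273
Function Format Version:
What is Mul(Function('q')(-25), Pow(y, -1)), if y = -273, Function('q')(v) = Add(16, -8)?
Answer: Rational(-8, 273) ≈ -0.029304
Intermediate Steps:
Function('q')(v) = 8
Mul(Function('q')(-25), Pow(y, -1)) = Mul(8, Pow(-273, -1)) = Mul(8, Rational(-1, 273)) = Rational(-8, 273)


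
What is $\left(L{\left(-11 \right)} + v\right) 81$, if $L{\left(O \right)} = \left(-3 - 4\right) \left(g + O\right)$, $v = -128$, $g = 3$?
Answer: $-5832$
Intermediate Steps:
$L{\left(O \right)} = -21 - 7 O$ ($L{\left(O \right)} = \left(-3 - 4\right) \left(3 + O\right) = - 7 \left(3 + O\right) = -21 - 7 O$)
$\left(L{\left(-11 \right)} + v\right) 81 = \left(\left(-21 - -77\right) - 128\right) 81 = \left(\left(-21 + 77\right) - 128\right) 81 = \left(56 - 128\right) 81 = \left(-72\right) 81 = -5832$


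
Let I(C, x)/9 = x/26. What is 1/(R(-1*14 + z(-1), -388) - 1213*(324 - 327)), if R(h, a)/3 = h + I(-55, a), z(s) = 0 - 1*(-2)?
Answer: 13/41601 ≈ 0.00031249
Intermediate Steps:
I(C, x) = 9*x/26 (I(C, x) = 9*(x/26) = 9*x/26)
z(s) = 2 (z(s) = 0 + 2 = 2)
R(h, a) = 3*h + 27*a/26 (R(h, a) = 3*(h + 9*a/26) = 3*h + 27*a/26)
1/(R(-1*14 + z(-1), -388) - 1213*(324 - 327)) = 1/((3*(-1*14 + 2) + (27/26)*(-388)) - 1213*(324 - 327)) = 1/((3*(-14 + 2) - 5238/13) - 1213*(-3)) = 1/((3*(-12) - 5238/13) + 3639) = 1/((-36 - 5238/13) + 3639) = 1/(-5706/13 + 3639) = 1/(41601/13) = 13/41601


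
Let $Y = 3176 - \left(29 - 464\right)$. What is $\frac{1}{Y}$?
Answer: $\frac{1}{3611} \approx 0.00027693$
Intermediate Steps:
$Y = 3611$ ($Y = 3176 - \left(29 - 464\right) = 3176 - -435 = 3176 + 435 = 3611$)
$\frac{1}{Y} = \frac{1}{3611}$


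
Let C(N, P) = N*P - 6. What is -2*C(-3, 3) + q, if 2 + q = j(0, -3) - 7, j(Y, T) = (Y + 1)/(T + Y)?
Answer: 62/3 ≈ 20.667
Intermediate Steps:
j(Y, T) = (1 + Y)/(T + Y)
C(N, P) = -6 + N*P
q = -28/3 (q = -2 + ((1 + 0)/(-3 + 0) - 7) = -2 + (1/(-3) - 7) = -2 + (-1/3*1 - 7) = -2 + (-1/3 - 7) = -2 - 22/3 = -28/3 ≈ -9.3333)
-2*C(-3, 3) + q = -2*(-6 - 3*3) - 28/3 = -2*(-6 - 9) - 28/3 = -2*(-15) - 28/3 = 30 - 28/3 = 62/3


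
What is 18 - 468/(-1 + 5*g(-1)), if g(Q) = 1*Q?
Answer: 96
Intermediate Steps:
g(Q) = Q
18 - 468/(-1 + 5*g(-1)) = 18 - 468/(-1 + 5*(-1)) = 18 - 468/(-1 - 5) = 18 - 468/(-6) = 18 - 468*(-1)/6 = 18 - 1*(-78) = 18 + 78 = 96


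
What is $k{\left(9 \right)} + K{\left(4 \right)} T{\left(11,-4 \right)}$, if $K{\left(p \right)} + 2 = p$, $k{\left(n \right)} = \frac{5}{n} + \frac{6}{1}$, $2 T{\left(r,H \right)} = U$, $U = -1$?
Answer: $\frac{50}{9} \approx 5.5556$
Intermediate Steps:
$T{\left(r,H \right)} = - \frac{1}{2}$ ($T{\left(r,H \right)} = \frac{1}{2} \left(-1\right) = - \frac{1}{2}$)
$k{\left(n \right)} = 6 + \frac{5}{n}$ ($k{\left(n \right)} = \frac{5}{n} + 6 \cdot 1 = \frac{5}{n} + 6 = 6 + \frac{5}{n}$)
$K{\left(p \right)} = -2 + p$
$k{\left(9 \right)} + K{\left(4 \right)} T{\left(11,-4 \right)} = \left(6 + \frac{5}{9}\right) + \left(-2 + 4\right) \left(- \frac{1}{2}\right) = \left(6 + 5 \cdot \frac{1}{9}\right) + 2 \left(- \frac{1}{2}\right) = \left(6 + \frac{5}{9}\right) - 1 = \frac{59}{9} - 1 = \frac{50}{9}$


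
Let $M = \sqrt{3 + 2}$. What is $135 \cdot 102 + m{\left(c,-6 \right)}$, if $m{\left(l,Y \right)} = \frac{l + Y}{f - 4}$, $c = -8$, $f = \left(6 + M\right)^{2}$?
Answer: $\frac{8936212}{649} + \frac{168 \sqrt{5}}{649} \approx 13770.0$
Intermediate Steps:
$M = \sqrt{5} \approx 2.2361$
$f = \left(6 + \sqrt{5}\right)^{2} \approx 67.833$
$m{\left(l,Y \right)} = \frac{Y + l}{-4 + \left(6 + \sqrt{5}\right)^{2}}$ ($m{\left(l,Y \right)} = \frac{l + Y}{\left(6 + \sqrt{5}\right)^{2} - 4} = \frac{Y + l}{-4 + \left(6 + \sqrt{5}\right)^{2}}$)
$135 \cdot 102 + m{\left(c,-6 \right)} = 135 \cdot 102 - \frac{-6 - 8}{4 - \left(6 + \sqrt{5}\right)^{2}} = 13770 - \frac{1}{4 - \left(6 + \sqrt{5}\right)^{2}} \left(-14\right) = 13770 + \frac{14}{4 - \left(6 + \sqrt{5}\right)^{2}}$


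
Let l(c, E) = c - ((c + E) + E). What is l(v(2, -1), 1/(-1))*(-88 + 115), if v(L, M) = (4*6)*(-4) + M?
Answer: 54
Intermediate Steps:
v(L, M) = -96 + M (v(L, M) = 24*(-4) + M = -96 + M)
l(c, E) = -2*E (l(c, E) = c - ((E + c) + E) = c - (c + 2*E) = c + (-c - 2*E) = -2*E)
l(v(2, -1), 1/(-1))*(-88 + 115) = (-2/(-1))*(-88 + 115) = -2*(-1)*27 = 2*27 = 54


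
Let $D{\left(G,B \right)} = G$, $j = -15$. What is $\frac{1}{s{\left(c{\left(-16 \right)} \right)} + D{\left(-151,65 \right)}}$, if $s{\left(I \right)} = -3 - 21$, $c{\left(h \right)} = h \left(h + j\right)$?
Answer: $- \frac{1}{175} \approx -0.0057143$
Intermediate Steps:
$c{\left(h \right)} = h \left(-15 + h\right)$ ($c{\left(h \right)} = h \left(h - 15\right) = h \left(-15 + h\right)$)
$s{\left(I \right)} = -24$ ($s{\left(I \right)} = -3 - 21 = -24$)
$\frac{1}{s{\left(c{\left(-16 \right)} \right)} + D{\left(-151,65 \right)}} = \frac{1}{-24 - 151} = \frac{1}{-175} = - \frac{1}{175}$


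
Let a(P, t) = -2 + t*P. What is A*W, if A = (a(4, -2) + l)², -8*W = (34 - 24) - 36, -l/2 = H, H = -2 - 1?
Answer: 52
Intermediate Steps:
a(P, t) = -2 + P*t
H = -3
l = 6 (l = -2*(-3) = 6)
W = 13/4 (W = -((34 - 24) - 36)/8 = -(10 - 36)/8 = -⅛*(-26) = 13/4 ≈ 3.2500)
A = 16 (A = ((-2 + 4*(-2)) + 6)² = ((-2 - 8) + 6)² = (-10 + 6)² = (-4)² = 16)
A*W = 16*(13/4) = 52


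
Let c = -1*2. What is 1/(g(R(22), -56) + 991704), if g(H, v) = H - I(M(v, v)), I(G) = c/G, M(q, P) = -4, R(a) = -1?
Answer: 2/1983405 ≈ 1.0084e-6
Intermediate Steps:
c = -2
I(G) = -2/G
g(H, v) = -1/2 + H (g(H, v) = H - (-2)/(-4) = H - (-2)*(-1)/4 = H - 1*1/2 = H - 1/2 = -1/2 + H)
1/(g(R(22), -56) + 991704) = 1/((-1/2 - 1) + 991704) = 1/(-3/2 + 991704) = 1/(1983405/2) = 2/1983405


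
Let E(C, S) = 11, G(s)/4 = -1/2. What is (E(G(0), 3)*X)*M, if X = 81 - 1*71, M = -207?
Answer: -22770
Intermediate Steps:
G(s) = -2 (G(s) = 4*(-1/2) = 4*(-1*½) = 4*(-½) = -2)
X = 10 (X = 81 - 71 = 10)
(E(G(0), 3)*X)*M = (11*10)*(-207) = 110*(-207) = -22770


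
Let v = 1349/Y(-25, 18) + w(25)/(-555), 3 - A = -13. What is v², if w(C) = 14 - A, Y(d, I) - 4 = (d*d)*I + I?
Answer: 594809595121/39137035521600 ≈ 0.015198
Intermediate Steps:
A = 16 (A = 3 - 1*(-13) = 3 + 13 = 16)
Y(d, I) = 4 + I + I*d² (Y(d, I) = 4 + ((d*d)*I + I) = 4 + (d²*I + I) = 4 + (I*d² + I) = 4 + (I + I*d²) = 4 + I + I*d²)
w(C) = -2 (w(C) = 14 - 1*16 = 14 - 16 = -2)
v = 771239/6255960 (v = 1349/(4 + 18 + 18*(-25)²) - 2/(-555) = 1349/(4 + 18 + 18*625) - 2*(-1/555) = 1349/(4 + 18 + 11250) + 2/555 = 1349/11272 + 2/555 = 771239/6255960 ≈ 0.12328)
v² = (771239/6255960)² = 594809595121/39137035521600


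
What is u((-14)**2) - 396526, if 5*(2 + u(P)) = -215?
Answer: -396571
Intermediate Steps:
u(P) = -45 (u(P) = -2 + (1/5)*(-215) = -2 - 43 = -45)
u((-14)**2) - 396526 = -45 - 396526 = -396571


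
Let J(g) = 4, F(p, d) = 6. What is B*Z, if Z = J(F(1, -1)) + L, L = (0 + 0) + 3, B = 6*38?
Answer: 1596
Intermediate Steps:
B = 228
L = 3 (L = 0 + 3 = 3)
Z = 7 (Z = 4 + 3 = 7)
B*Z = 228*7 = 1596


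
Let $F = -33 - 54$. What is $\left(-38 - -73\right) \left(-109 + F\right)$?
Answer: $-6860$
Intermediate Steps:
$F = -87$ ($F = -33 - 54 = -87$)
$\left(-38 - -73\right) \left(-109 + F\right) = \left(-38 - -73\right) \left(-109 - 87\right) = \left(-38 + 73\right) \left(-196\right) = 35 \left(-196\right) = -6860$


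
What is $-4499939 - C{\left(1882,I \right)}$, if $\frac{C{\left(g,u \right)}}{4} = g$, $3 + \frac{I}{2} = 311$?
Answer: $-4507467$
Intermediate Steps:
$I = 616$ ($I = -6 + 2 \cdot 311 = -6 + 622 = 616$)
$C{\left(g,u \right)} = 4 g$
$-4499939 - C{\left(1882,I \right)} = -4499939 - 4 \cdot 1882 = -4499939 - 7528 = -4507467$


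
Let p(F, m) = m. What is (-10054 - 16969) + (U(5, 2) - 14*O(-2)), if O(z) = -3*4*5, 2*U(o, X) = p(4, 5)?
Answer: -52361/2 ≈ -26181.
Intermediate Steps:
U(o, X) = 5/2 (U(o, X) = (1/2)*5 = 5/2)
O(z) = -60 (O(z) = -12*5 = -60)
(-10054 - 16969) + (U(5, 2) - 14*O(-2)) = (-10054 - 16969) + (5/2 - 14*(-60)) = -27023 + (5/2 + 840) = -27023 + 1685/2 = -52361/2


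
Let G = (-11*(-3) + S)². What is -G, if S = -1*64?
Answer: -961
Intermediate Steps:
S = -64
G = 961 (G = (-11*(-3) - 64)² = (33 - 64)² = (-31)² = 961)
-G = -1*961 = -961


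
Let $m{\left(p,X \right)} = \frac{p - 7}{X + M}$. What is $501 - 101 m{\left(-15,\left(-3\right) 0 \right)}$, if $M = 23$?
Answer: $\frac{13745}{23} \approx 597.61$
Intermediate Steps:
$m{\left(p,X \right)} = \frac{-7 + p}{23 + X}$ ($m{\left(p,X \right)} = \frac{p - 7}{X + 23} = \frac{-7 + p}{23 + X}$)
$501 - 101 m{\left(-15,\left(-3\right) 0 \right)} = 501 - 101 \frac{-7 - 15}{23 - 0} = 501 - 101 \frac{1}{23 + 0} \left(-22\right) = 501 - 101 \cdot \frac{1}{23} \left(-22\right) = 501 - - \frac{2222}{23} = 501 + \frac{2222}{23} = \frac{13745}{23}$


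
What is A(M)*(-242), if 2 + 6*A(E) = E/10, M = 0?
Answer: 242/3 ≈ 80.667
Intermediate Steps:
A(E) = -1/3 + E/60 (A(E) = -1/3 + (E/10)/6 = -1/3 + E/60)
A(M)*(-242) = (-1/3 + (1/60)*0)*(-242) = (-1/3 + 0)*(-242) = -1/3*(-242) = 242/3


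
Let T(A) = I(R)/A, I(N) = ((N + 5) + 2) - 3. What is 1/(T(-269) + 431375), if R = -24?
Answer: 269/116039895 ≈ 2.3182e-6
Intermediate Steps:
I(N) = 4 + N (I(N) = ((5 + N) + 2) - 3 = (7 + N) - 3 = 4 + N)
T(A) = -20/A (T(A) = (4 - 24)/A = -20/A)
1/(T(-269) + 431375) = 1/(-20/(-269) + 431375) = 1/(-20*(-1/269) + 431375) = 1/(20/269 + 431375) = 1/(116039895/269) = 269/116039895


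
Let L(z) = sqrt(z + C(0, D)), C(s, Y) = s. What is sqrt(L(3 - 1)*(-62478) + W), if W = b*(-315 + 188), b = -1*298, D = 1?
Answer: sqrt(37846 - 62478*sqrt(2)) ≈ 224.75*I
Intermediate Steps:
b = -298
L(z) = sqrt(z) (L(z) = sqrt(z + 0) = sqrt(z))
W = 37846 (W = -298*(-315 + 188) = -298*(-127) = 37846)
sqrt(L(3 - 1)*(-62478) + W) = sqrt(sqrt(3 - 1)*(-62478) + 37846) = sqrt(sqrt(2)*(-62478) + 37846) = sqrt(-62478*sqrt(2) + 37846) = sqrt(37846 - 62478*sqrt(2))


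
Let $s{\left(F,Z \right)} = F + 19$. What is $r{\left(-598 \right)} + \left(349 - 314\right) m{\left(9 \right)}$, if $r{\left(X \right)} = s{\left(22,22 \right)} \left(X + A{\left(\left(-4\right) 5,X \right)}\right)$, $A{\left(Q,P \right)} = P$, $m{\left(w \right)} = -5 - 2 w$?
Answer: $-49841$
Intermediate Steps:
$s{\left(F,Z \right)} = 19 + F$
$r{\left(X \right)} = 82 X$ ($r{\left(X \right)} = \left(19 + 22\right) \left(X + X\right) = 41 \cdot 2 X = 82 X$)
$r{\left(-598 \right)} + \left(349 - 314\right) m{\left(9 \right)} = 82 \left(-598\right) + \left(349 - 314\right) \left(-5 - 18\right) = -49036 + 35 \left(-5 - 18\right) = -49036 + 35 \left(-23\right) = -49036 - 805 = -49841$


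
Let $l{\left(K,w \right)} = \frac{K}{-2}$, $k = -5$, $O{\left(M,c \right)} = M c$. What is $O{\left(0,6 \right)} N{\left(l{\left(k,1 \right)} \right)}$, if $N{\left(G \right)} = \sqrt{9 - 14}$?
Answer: $0$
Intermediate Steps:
$l{\left(K,w \right)} = - \frac{K}{2}$ ($l{\left(K,w \right)} = K \left(- \frac{1}{2}\right) = - \frac{K}{2}$)
$N{\left(G \right)} = i \sqrt{5}$ ($N{\left(G \right)} = \sqrt{-5} = i \sqrt{5}$)
$O{\left(0,6 \right)} N{\left(l{\left(k,1 \right)} \right)} = 0 \cdot 6 i \sqrt{5} = 0 i \sqrt{5} = 0$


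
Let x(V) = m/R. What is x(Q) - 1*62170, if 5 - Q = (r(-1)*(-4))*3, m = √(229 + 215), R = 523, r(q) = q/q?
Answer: -62170 + 2*√111/523 ≈ -62170.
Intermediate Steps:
r(q) = 1
m = 2*√111 (m = √444 = 2*√111 ≈ 21.071)
Q = 17 (Q = 5 - 1*(-4)*3 = 5 - (-4)*3 = 5 - 1*(-12) = 5 + 12 = 17)
x(V) = 2*√111/523 (x(V) = (2*√111)/523 = (2*√111)*(1/523) = 2*√111/523)
x(Q) - 1*62170 = 2*√111/523 - 1*62170 = 2*√111/523 - 62170 = -62170 + 2*√111/523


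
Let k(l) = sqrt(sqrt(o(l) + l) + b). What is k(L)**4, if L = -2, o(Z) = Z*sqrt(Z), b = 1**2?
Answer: (1 + sqrt(2)*sqrt(-1 - I*sqrt(2)))**2 ≈ 0.7112 - 6.1342*I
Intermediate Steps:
b = 1
o(Z) = Z**(3/2)
k(l) = sqrt(1 + sqrt(l + l**(3/2))) (k(l) = sqrt(sqrt(l**(3/2) + l) + 1) = sqrt(sqrt(l + l**(3/2)) + 1) = sqrt(1 + sqrt(l + l**(3/2))))
k(L)**4 = (sqrt(1 + sqrt(-2 + (-2)**(3/2))))**4 = (sqrt(1 + sqrt(-2 - 2*I*sqrt(2))))**4 = (1 + sqrt(-2 - 2*I*sqrt(2)))**2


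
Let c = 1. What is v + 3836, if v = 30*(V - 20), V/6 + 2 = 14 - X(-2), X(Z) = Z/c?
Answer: 5756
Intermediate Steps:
X(Z) = Z (X(Z) = Z/1 = Z*1 = Z)
V = 84 (V = -12 + 6*(14 - 1*(-2)) = -12 + 6*(14 + 2) = -12 + 6*16 = -12 + 96 = 84)
v = 1920 (v = 30*(84 - 20) = 30*64 = 1920)
v + 3836 = 1920 + 3836 = 5756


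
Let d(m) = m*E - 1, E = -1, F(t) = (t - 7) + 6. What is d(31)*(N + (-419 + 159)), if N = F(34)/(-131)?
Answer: 1090976/131 ≈ 8328.1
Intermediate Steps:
F(t) = -1 + t (F(t) = (-7 + t) + 6 = -1 + t)
d(m) = -1 - m (d(m) = m*(-1) - 1 = -m - 1 = -1 - m)
N = -33/131 (N = (-1 + 34)/(-131) = 33*(-1/131) = -33/131 ≈ -0.25191)
d(31)*(N + (-419 + 159)) = (-1 - 1*31)*(-33/131 + (-419 + 159)) = (-1 - 31)*(-33/131 - 260) = -32*(-34093/131) = 1090976/131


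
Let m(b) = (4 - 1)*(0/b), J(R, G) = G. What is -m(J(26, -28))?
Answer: 0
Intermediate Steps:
m(b) = 0 (m(b) = 3*0 = 0)
-m(J(26, -28)) = -1*0 = 0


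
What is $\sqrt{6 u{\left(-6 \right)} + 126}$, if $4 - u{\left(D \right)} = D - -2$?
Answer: $\sqrt{174} \approx 13.191$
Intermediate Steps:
$u{\left(D \right)} = 2 - D$ ($u{\left(D \right)} = 4 - \left(D - -2\right) = 4 - \left(D + 2\right) = 4 - \left(2 + D\right) = 2 - D$)
$\sqrt{6 u{\left(-6 \right)} + 126} = \sqrt{6 \left(2 - -6\right) + 126} = \sqrt{6 \left(2 + 6\right) + 126} = \sqrt{6 \cdot 8 + 126} = \sqrt{48 + 126} = \sqrt{174}$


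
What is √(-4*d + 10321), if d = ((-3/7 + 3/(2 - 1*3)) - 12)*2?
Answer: √511777/7 ≈ 102.20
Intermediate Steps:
d = -216/7 (d = ((-3*⅐ + 3/(2 - 3)) - 12)*2 = ((-3/7 + 3/(-1)) - 12)*2 = ((-3/7 + 3*(-1)) - 12)*2 = ((-3/7 - 3) - 12)*2 = (-24/7 - 12)*2 = -108/7*2 = -216/7 ≈ -30.857)
√(-4*d + 10321) = √(-4*(-216/7) + 10321) = √(864/7 + 10321) = √(73111/7) = √511777/7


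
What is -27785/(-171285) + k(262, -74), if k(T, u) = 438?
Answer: 15010123/34257 ≈ 438.16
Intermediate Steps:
-27785/(-171285) + k(262, -74) = -27785/(-171285) + 438 = -27785*(-1/171285) + 438 = 5557/34257 + 438 = 15010123/34257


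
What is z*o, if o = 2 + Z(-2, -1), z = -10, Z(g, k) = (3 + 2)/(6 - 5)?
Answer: -70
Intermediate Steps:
Z(g, k) = 5 (Z(g, k) = 5/1 = 5*1 = 5)
o = 7 (o = 2 + 5 = 7)
z*o = -10*7 = -70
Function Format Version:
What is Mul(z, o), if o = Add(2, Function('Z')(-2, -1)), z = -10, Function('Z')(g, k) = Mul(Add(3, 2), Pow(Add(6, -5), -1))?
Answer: -70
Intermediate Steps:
Function('Z')(g, k) = 5 (Function('Z')(g, k) = Mul(5, Pow(1, -1)) = Mul(5, 1) = 5)
o = 7 (o = Add(2, 5) = 7)
Mul(z, o) = Mul(-10, 7) = -70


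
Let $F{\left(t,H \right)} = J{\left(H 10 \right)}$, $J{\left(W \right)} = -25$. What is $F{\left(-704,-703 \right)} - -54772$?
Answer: $54747$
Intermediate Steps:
$F{\left(t,H \right)} = -25$
$F{\left(-704,-703 \right)} - -54772 = -25 - -54772 = -25 + 54772 = 54747$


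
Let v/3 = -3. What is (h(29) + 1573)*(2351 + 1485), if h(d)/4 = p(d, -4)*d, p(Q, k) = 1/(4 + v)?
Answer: 29725164/5 ≈ 5.9450e+6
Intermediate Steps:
v = -9 (v = 3*(-3) = -9)
p(Q, k) = -1/5 (p(Q, k) = 1/(4 - 9) = 1/(-5) = -1/5)
h(d) = -4*d/5 (h(d) = 4*(-d/5) = -4*d/5)
(h(29) + 1573)*(2351 + 1485) = (-4/5*29 + 1573)*(2351 + 1485) = (-116/5 + 1573)*3836 = (7749/5)*3836 = 29725164/5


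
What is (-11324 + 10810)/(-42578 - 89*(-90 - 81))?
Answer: 514/27359 ≈ 0.018787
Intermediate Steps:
(-11324 + 10810)/(-42578 - 89*(-90 - 81)) = -514/(-42578 - 89*(-171)) = -514/(-42578 + 15219) = -514/(-27359) = -514*(-1/27359) = 514/27359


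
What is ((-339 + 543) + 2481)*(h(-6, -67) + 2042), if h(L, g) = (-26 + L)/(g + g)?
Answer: 367388550/67 ≈ 5.4834e+6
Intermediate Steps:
h(L, g) = (-26 + L)/(2*g) (h(L, g) = (-26 + L)/((2*g)) = (-26 + L)*(1/(2*g)) = (-26 + L)/(2*g))
((-339 + 543) + 2481)*(h(-6, -67) + 2042) = ((-339 + 543) + 2481)*((1/2)*(-26 - 6)/(-67) + 2042) = (204 + 2481)*((1/2)*(-1/67)*(-32) + 2042) = 2685*(16/67 + 2042) = 2685*(136830/67) = 367388550/67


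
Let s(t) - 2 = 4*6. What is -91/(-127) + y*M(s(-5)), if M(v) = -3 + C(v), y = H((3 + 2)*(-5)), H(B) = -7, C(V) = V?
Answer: -20356/127 ≈ -160.28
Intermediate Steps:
s(t) = 26 (s(t) = 2 + 4*6 = 2 + 24 = 26)
y = -7
M(v) = -3 + v
-91/(-127) + y*M(s(-5)) = -91/(-127) - 7*(-3 + 26) = -91*(-1/127) - 7*23 = 91/127 - 161 = -20356/127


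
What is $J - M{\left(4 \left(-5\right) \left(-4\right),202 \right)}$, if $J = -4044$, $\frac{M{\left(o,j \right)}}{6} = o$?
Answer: $-4524$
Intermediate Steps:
$M{\left(o,j \right)} = 6 o$
$J - M{\left(4 \left(-5\right) \left(-4\right),202 \right)} = -4044 - 6 \cdot 4 \left(-5\right) \left(-4\right) = -4044 - 6 \left(\left(-20\right) \left(-4\right)\right) = -4044 - 6 \cdot 80 = -4044 - 480 = -4524$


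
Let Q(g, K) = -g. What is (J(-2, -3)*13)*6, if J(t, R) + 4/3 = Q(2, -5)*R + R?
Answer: 130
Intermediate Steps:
J(t, R) = -4/3 - R (J(t, R) = -4/3 + ((-1*2)*R + R) = -4/3 + (-2*R + R) = -4/3 - R)
(J(-2, -3)*13)*6 = ((-4/3 - 1*(-3))*13)*6 = ((-4/3 + 3)*13)*6 = ((5/3)*13)*6 = (65/3)*6 = 130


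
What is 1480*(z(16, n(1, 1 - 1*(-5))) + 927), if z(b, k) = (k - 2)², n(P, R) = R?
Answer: 1395640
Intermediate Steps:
z(b, k) = (-2 + k)²
1480*(z(16, n(1, 1 - 1*(-5))) + 927) = 1480*((-2 + (1 - 1*(-5)))² + 927) = 1480*((-2 + (1 + 5))² + 927) = 1480*((-2 + 6)² + 927) = 1480*(4² + 927) = 1480*(16 + 927) = 1480*943 = 1395640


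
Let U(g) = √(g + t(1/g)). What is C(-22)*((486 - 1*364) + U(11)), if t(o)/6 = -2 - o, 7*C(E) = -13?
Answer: -1586/7 - 13*I*√187/77 ≈ -226.57 - 2.3087*I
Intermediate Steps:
C(E) = -13/7 (C(E) = (⅐)*(-13) = -13/7)
t(o) = -12 - 6*o (t(o) = 6*(-2 - o) = -12 - 6*o)
U(g) = √(-12 + g - 6/g) (U(g) = √(g + (-12 - 6/g)) = √(-12 + g - 6/g))
C(-22)*((486 - 1*364) + U(11)) = -13*((486 - 1*364) + √(-12 + 11 - 6/11))/7 = -13*((486 - 364) + √(-12 + 11 - 6*1/11))/7 = -13*(122 + √(-12 + 11 - 6/11))/7 = -13*(122 + √(-17/11))/7 = -13*(122 + I*√187/11)/7 = -1586/7 - 13*I*√187/77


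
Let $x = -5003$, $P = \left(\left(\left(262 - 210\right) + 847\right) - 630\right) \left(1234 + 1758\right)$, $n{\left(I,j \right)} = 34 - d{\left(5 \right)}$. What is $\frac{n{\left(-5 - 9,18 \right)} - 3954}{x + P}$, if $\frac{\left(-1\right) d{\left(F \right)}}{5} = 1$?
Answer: $- \frac{261}{53323} \approx -0.0048947$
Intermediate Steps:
$d{\left(F \right)} = -5$ ($d{\left(F \right)} = \left(-5\right) 1 = -5$)
$n{\left(I,j \right)} = 39$ ($n{\left(I,j \right)} = 34 - -5 = 34 + 5 = 39$)
$P = 804848$ ($P = \left(\left(52 + 847\right) - 630\right) 2992 = \left(899 - 630\right) 2992 = 269 \cdot 2992 = 804848$)
$\frac{n{\left(-5 - 9,18 \right)} - 3954}{x + P} = \frac{39 - 3954}{-5003 + 804848} = - \frac{3915}{799845} = \left(-3915\right) \frac{1}{799845} = - \frac{261}{53323}$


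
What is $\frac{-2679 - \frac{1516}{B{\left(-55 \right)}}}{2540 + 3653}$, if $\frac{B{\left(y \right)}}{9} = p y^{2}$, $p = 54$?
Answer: $- \frac{1969266683}{4552319475} \approx -0.43259$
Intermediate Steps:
$B{\left(y \right)} = 486 y^{2}$ ($B{\left(y \right)} = 9 \cdot 54 y^{2} = 486 y^{2}$)
$\frac{-2679 - \frac{1516}{B{\left(-55 \right)}}}{2540 + 3653} = \frac{-2679 - \frac{1516}{486 \left(-55\right)^{2}}}{2540 + 3653} = \frac{-2679 - \frac{1516}{486 \cdot 3025}}{6193} = \left(-2679 - \frac{1516}{1470150}\right) \frac{1}{6193} = \left(-2679 - \frac{758}{735075}\right) \frac{1}{6193} = \left(- \frac{1969266683}{735075}\right) \frac{1}{6193} = - \frac{1969266683}{4552319475}$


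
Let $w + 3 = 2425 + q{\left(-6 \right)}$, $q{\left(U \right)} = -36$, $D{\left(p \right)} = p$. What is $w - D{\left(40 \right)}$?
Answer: $2346$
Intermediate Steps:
$w = 2386$ ($w = -3 + \left(2425 - 36\right) = -3 + 2389 = 2386$)
$w - D{\left(40 \right)} = 2386 - 40 = 2346$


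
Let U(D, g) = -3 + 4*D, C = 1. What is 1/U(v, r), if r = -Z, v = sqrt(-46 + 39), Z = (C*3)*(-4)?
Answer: -3/121 - 4*I*sqrt(7)/121 ≈ -0.024793 - 0.087463*I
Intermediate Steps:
Z = -12 (Z = (1*3)*(-4) = 3*(-4) = -12)
v = I*sqrt(7) (v = sqrt(-7) = I*sqrt(7) ≈ 2.6458*I)
r = 12 (r = -1*(-12) = 12)
1/U(v, r) = 1/(-3 + 4*(I*sqrt(7))) = 1/(-3 + 4*I*sqrt(7))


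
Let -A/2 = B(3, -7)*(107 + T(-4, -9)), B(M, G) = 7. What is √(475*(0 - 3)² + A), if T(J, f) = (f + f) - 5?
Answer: √3099 ≈ 55.669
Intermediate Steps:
T(J, f) = -5 + 2*f (T(J, f) = 2*f - 5 = -5 + 2*f)
A = -1176 (A = -14*(107 + (-5 + 2*(-9))) = -14*(107 + (-5 - 18)) = -14*(107 - 23) = -14*84 = -2*588 = -1176)
√(475*(0 - 3)² + A) = √(475*(0 - 3)² - 1176) = √(475*(-3)² - 1176) = √(475*9 - 1176) = √(4275 - 1176) = √3099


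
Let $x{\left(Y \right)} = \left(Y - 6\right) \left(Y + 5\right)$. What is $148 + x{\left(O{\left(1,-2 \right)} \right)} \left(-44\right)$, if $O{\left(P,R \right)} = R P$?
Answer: $1204$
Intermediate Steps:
$O{\left(P,R \right)} = P R$
$x{\left(Y \right)} = \left(-6 + Y\right) \left(5 + Y\right)$
$148 + x{\left(O{\left(1,-2 \right)} \right)} \left(-44\right) = 148 + \left(-30 + \left(1 \left(-2\right)\right)^{2} - 1 \left(-2\right)\right) \left(-44\right) = 148 + \left(-30 + \left(-2\right)^{2} - -2\right) \left(-44\right) = 148 + \left(-30 + 4 + 2\right) \left(-44\right) = 148 - -1056 = 148 + 1056 = 1204$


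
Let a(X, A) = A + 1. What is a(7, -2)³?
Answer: -1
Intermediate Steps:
a(X, A) = 1 + A
a(7, -2)³ = (1 - 2)³ = (-1)³ = -1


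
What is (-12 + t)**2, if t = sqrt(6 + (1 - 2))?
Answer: (12 - sqrt(5))**2 ≈ 95.334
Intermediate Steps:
t = sqrt(5) (t = sqrt(6 - 1) = sqrt(5) ≈ 2.2361)
(-12 + t)**2 = (-12 + sqrt(5))**2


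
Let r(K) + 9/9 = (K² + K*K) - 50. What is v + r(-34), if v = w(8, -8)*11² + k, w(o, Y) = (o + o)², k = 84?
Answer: 33321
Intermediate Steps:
r(K) = -51 + 2*K² (r(K) = -1 + ((K² + K*K) - 50) = -1 + ((K² + K²) - 50) = -1 + (2*K² - 50) = -1 + (-50 + 2*K²) = -51 + 2*K²)
w(o, Y) = 4*o² (w(o, Y) = (2*o)² = 4*o²)
v = 31060 (v = (4*8²)*11² + 84 = (4*64)*121 + 84 = 256*121 + 84 = 30976 + 84 = 31060)
v + r(-34) = 31060 + (-51 + 2*(-34)²) = 31060 + (-51 + 2*1156) = 31060 + (-51 + 2312) = 31060 + 2261 = 33321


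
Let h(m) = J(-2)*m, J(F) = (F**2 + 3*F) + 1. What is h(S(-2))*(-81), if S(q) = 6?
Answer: 486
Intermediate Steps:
J(F) = 1 + F**2 + 3*F
h(m) = -m (h(m) = (1 + (-2)**2 + 3*(-2))*m = (1 + 4 - 6)*m = -m)
h(S(-2))*(-81) = -1*6*(-81) = -6*(-81) = 486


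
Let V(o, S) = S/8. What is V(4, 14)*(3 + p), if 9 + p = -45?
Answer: -357/4 ≈ -89.250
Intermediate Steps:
V(o, S) = S/8 (V(o, S) = S*(⅛) = S/8)
p = -54 (p = -9 - 45 = -54)
V(4, 14)*(3 + p) = ((⅛)*14)*(3 - 54) = (7/4)*(-51) = -357/4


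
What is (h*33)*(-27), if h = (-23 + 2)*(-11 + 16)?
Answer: 93555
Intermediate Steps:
h = -105 (h = -21*5 = -105)
(h*33)*(-27) = -105*33*(-27) = -3465*(-27) = 93555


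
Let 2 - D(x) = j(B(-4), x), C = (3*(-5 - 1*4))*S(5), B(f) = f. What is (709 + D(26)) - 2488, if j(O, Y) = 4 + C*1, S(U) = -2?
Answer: -1835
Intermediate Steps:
C = 54 (C = (3*(-5 - 1*4))*(-2) = (3*(-5 - 4))*(-2) = (3*(-9))*(-2) = -27*(-2) = 54)
j(O, Y) = 58 (j(O, Y) = 4 + 54*1 = 4 + 54 = 58)
D(x) = -56 (D(x) = 2 - 1*58 = 2 - 58 = -56)
(709 + D(26)) - 2488 = (709 - 56) - 2488 = 653 - 2488 = -1835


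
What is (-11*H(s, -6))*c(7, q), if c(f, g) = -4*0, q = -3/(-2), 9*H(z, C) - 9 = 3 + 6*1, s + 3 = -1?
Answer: 0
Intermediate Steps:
s = -4 (s = -3 - 1 = -4)
H(z, C) = 2 (H(z, C) = 1 + (3 + 6*1)/9 = 1 + (3 + 6)/9 = 1 + (⅑)*9 = 1 + 1 = 2)
q = 3/2 (q = -3*(-½) = 3/2 ≈ 1.5000)
c(f, g) = 0
(-11*H(s, -6))*c(7, q) = -11*2*0 = -22*0 = 0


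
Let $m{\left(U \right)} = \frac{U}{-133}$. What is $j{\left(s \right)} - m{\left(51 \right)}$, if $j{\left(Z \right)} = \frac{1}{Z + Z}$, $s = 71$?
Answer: $\frac{7375}{18886} \approx 0.3905$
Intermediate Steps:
$m{\left(U \right)} = - \frac{U}{133}$ ($m{\left(U \right)} = U \left(- \frac{1}{133}\right) = - \frac{U}{133}$)
$j{\left(Z \right)} = \frac{1}{2 Z}$
$j{\left(s \right)} - m{\left(51 \right)} = \frac{1}{2 \cdot 71} - \left(- \frac{1}{133}\right) 51 = \frac{1}{2} \cdot \frac{1}{71} - - \frac{51}{133} = \frac{1}{142} + \frac{51}{133} = \frac{7375}{18886}$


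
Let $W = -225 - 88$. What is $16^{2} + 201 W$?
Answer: $-62657$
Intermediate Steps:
$W = -313$
$16^{2} + 201 W = 16^{2} + 201 \left(-313\right) = 256 - 62913 = -62657$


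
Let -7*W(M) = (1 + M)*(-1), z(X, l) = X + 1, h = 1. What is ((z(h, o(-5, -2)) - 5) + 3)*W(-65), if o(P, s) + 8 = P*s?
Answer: 0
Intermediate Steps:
o(P, s) = -8 + P*s
z(X, l) = 1 + X
W(M) = 1/7 + M/7 (W(M) = -(1 + M)*(-1)/7 = -(-1 - M)/7 = 1/7 + M/7)
((z(h, o(-5, -2)) - 5) + 3)*W(-65) = (((1 + 1) - 5) + 3)*(1/7 + (1/7)*(-65)) = ((2 - 5) + 3)*(1/7 - 65/7) = (-3 + 3)*(-64/7) = 0*(-64/7) = 0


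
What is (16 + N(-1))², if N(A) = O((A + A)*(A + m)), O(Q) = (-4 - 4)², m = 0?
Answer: 6400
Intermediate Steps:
O(Q) = 64 (O(Q) = (-8)² = 64)
N(A) = 64
(16 + N(-1))² = (16 + 64)² = 80² = 6400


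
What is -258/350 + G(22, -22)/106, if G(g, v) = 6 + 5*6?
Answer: -3687/9275 ≈ -0.39752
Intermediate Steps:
G(g, v) = 36 (G(g, v) = 6 + 30 = 36)
-258/350 + G(22, -22)/106 = -258/350 + 36/106 = -258*1/350 + 36*(1/106) = -129/175 + 18/53 = -3687/9275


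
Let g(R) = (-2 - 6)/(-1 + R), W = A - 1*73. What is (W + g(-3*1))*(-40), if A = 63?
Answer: 320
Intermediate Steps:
W = -10 (W = 63 - 1*73 = 63 - 73 = -10)
g(R) = -8/(-1 + R)
(W + g(-3*1))*(-40) = (-10 - 8/(-1 - 3*1))*(-40) = (-10 - 8/(-1 - 3))*(-40) = (-10 - 8/(-4))*(-40) = (-10 - 8*(-¼))*(-40) = (-10 + 2)*(-40) = -8*(-40) = 320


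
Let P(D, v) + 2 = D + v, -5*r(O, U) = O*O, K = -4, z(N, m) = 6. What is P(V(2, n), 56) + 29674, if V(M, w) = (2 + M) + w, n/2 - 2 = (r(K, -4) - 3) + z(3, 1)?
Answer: 148678/5 ≈ 29736.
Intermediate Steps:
r(O, U) = -O**2/5 (r(O, U) = -O*O/5 = -O**2/5)
n = 18/5 (n = 4 + 2*((-1/5*(-4)**2 - 3) + 6) = 4 + 2*((-1/5*16 - 3) + 6) = 4 + 2*((-16/5 - 3) + 6) = 4 + 2*(-31/5 + 6) = 4 + 2*(-1/5) = 4 - 2/5 = 18/5 ≈ 3.6000)
V(M, w) = 2 + M + w
P(D, v) = -2 + D + v (P(D, v) = -2 + (D + v) = -2 + D + v)
P(V(2, n), 56) + 29674 = (-2 + (2 + 2 + 18/5) + 56) + 29674 = (-2 + 38/5 + 56) + 29674 = 308/5 + 29674 = 148678/5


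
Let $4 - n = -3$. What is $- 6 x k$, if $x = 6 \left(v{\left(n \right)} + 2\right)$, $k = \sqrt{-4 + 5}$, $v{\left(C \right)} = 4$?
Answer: $-216$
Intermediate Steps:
$n = 7$ ($n = 4 - -3 = 4 + 3 = 7$)
$k = 1$ ($k = \sqrt{1} = 1$)
$x = 36$ ($x = 6 \left(4 + 2\right) = 6 \cdot 6 = 36$)
$- 6 x k = \left(-6\right) 36 \cdot 1 = \left(-216\right) 1 = -216$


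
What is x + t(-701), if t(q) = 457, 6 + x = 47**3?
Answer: 104274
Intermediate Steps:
x = 103817 (x = -6 + 47**3 = -6 + 103823 = 103817)
x + t(-701) = 103817 + 457 = 104274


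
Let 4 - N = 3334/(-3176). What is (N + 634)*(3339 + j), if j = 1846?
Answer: 5261795035/1588 ≈ 3.3135e+6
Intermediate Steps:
N = 8019/1588 (N = 4 - 3334/(-3176) = 4 - 3334*(-1)/3176 = 4 - 1*(-1667/1588) = 4 + 1667/1588 = 8019/1588 ≈ 5.0498)
(N + 634)*(3339 + j) = (8019/1588 + 634)*(3339 + 1846) = (1014811/1588)*5185 = 5261795035/1588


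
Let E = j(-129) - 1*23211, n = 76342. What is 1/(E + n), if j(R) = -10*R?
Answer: 1/54421 ≈ 1.8375e-5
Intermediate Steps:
E = -21921 (E = -10*(-129) - 1*23211 = 1290 - 23211 = -21921)
1/(E + n) = 1/(-21921 + 76342) = 1/54421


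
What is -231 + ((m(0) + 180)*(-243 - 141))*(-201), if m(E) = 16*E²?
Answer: 13892889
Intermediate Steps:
-231 + ((m(0) + 180)*(-243 - 141))*(-201) = -231 + ((16*0² + 180)*(-243 - 141))*(-201) = -231 + ((16*0 + 180)*(-384))*(-201) = -231 + ((0 + 180)*(-384))*(-201) = -231 + (180*(-384))*(-201) = -231 - 69120*(-201) = -231 + 13893120 = 13892889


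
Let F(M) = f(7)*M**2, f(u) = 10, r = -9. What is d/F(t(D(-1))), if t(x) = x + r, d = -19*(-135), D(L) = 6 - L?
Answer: 513/8 ≈ 64.125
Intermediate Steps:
d = 2565
t(x) = -9 + x (t(x) = x - 9 = -9 + x)
F(M) = 10*M**2
d/F(t(D(-1))) = 2565/((10*(-9 + (6 - 1*(-1)))**2)) = 2565/((10*(-9 + (6 + 1))**2)) = 2565/((10*(-9 + 7)**2)) = 2565/((10*(-2)**2)) = 2565/((10*4)) = 2565/40 = 2565*(1/40) = 513/8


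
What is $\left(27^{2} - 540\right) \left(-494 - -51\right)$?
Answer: $-83727$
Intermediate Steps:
$\left(27^{2} - 540\right) \left(-494 - -51\right) = \left(729 - 540\right) \left(-494 + 51\right) = 189 \left(-443\right) = -83727$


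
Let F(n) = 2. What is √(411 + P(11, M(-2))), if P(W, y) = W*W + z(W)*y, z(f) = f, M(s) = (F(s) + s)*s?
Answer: 2*√133 ≈ 23.065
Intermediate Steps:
M(s) = s*(2 + s) (M(s) = (2 + s)*s = s*(2 + s))
P(W, y) = W² + W*y (P(W, y) = W*W + W*y = W² + W*y)
√(411 + P(11, M(-2))) = √(411 + 11*(11 - 2*(2 - 2))) = √(411 + 11*(11 - 2*0)) = √(411 + 11*(11 + 0)) = √(411 + 11*11) = √(411 + 121) = √532 = 2*√133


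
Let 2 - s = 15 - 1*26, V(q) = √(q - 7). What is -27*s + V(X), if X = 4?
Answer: -351 + I*√3 ≈ -351.0 + 1.732*I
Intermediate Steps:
V(q) = √(-7 + q)
s = 13 (s = 2 - (15 - 1*26) = 2 - (15 - 26) = 2 - 1*(-11) = 2 + 11 = 13)
-27*s + V(X) = -27*13 + √(-7 + 4) = -351 + √(-3) = -351 + I*√3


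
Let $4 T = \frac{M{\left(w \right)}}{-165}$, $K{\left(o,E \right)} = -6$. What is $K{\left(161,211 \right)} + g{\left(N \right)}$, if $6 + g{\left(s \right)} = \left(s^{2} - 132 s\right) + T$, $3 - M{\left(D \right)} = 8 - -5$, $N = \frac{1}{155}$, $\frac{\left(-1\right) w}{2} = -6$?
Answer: $- \frac{20354069}{1585650} \approx -12.836$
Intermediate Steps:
$w = 12$ ($w = \left(-2\right) \left(-6\right) = 12$)
$N = \frac{1}{155} \approx 0.0064516$
$M{\left(D \right)} = -10$ ($M{\left(D \right)} = 3 - \left(8 - -5\right) = 3 - \left(8 + 5\right) = 3 - 13 = -10$)
$T = \frac{1}{66}$ ($T = \frac{\left(-10\right) \frac{1}{-165}}{4} = \frac{\left(-10\right) \left(- \frac{1}{165}\right)}{4} = \frac{1}{4} \cdot \frac{2}{33} = \frac{1}{66} \approx 0.015152$)
$g{\left(s \right)} = - \frac{395}{66} + s^{2} - 132 s$ ($g{\left(s \right)} = -6 + \left(\left(s^{2} - 132 s\right) + \frac{1}{66}\right) = -6 + \left(\frac{1}{66} + s^{2} - 132 s\right) = - \frac{395}{66} + s^{2} - 132 s$)
$K{\left(161,211 \right)} + g{\left(N \right)} = -6 - \left(\frac{69937}{10230} - \frac{1}{24025}\right) = -6 - \frac{10840169}{1585650} = - \frac{20354069}{1585650}$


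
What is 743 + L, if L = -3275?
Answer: -2532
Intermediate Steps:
743 + L = 743 - 3275 = -2532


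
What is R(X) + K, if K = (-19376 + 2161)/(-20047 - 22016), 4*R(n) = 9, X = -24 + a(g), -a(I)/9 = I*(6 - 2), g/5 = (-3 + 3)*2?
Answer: 447427/168252 ≈ 2.6593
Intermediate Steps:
g = 0 (g = 5*((-3 + 3)*2) = 5*(0*2) = 5*0 = 0)
a(I) = -36*I (a(I) = -9*I*(6 - 2) = -9*I*4 = -36*I)
X = -24 (X = -24 - 36*0 = -24 + 0 = -24)
R(n) = 9/4 (R(n) = (¼)*9 = 9/4)
K = 17215/42063 (K = -17215/(-42063) = -17215*(-1/42063) = 17215/42063 ≈ 0.40927)
R(X) + K = 9/4 + 17215/42063 = 447427/168252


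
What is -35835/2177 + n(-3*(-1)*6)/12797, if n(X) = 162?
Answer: -458227821/27859069 ≈ -16.448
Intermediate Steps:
-35835/2177 + n(-3*(-1)*6)/12797 = -35835/2177 + 162/12797 = -458227821/27859069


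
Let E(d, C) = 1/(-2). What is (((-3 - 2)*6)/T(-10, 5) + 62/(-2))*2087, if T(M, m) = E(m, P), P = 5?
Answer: 60523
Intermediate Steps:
E(d, C) = -1/2 (E(d, C) = 1*(-1/2) = -1/2)
T(M, m) = -1/2
(((-3 - 2)*6)/T(-10, 5) + 62/(-2))*2087 = (((-3 - 2)*6)/(-1/2) + 62/(-2))*2087 = (-5*6*(-2) + 62*(-1/2))*2087 = (-30*(-2) - 31)*2087 = (60 - 31)*2087 = 29*2087 = 60523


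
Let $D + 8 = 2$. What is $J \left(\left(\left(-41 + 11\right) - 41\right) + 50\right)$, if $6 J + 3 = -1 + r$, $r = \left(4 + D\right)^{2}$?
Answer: $0$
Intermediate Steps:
$D = -6$ ($D = -8 + 2 = -6$)
$r = 4$ ($r = \left(4 - 6\right)^{2} = \left(-2\right)^{2} = 4$)
$J = 0$ ($J = - \frac{1}{2} + \frac{-1 + 4}{6} = - \frac{1}{2} + \frac{1}{6} \cdot 3 = - \frac{1}{2} + \frac{1}{2} = 0$)
$J \left(\left(\left(-41 + 11\right) - 41\right) + 50\right) = 0 \left(\left(\left(-41 + 11\right) - 41\right) + 50\right) = 0 \left(\left(-30 - 41\right) + 50\right) = 0 \left(-71 + 50\right) = 0 \left(-21\right) = 0$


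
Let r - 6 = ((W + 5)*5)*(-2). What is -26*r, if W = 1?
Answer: 1404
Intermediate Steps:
r = -54 (r = 6 + ((1 + 5)*5)*(-2) = 6 + (6*5)*(-2) = 6 + 30*(-2) = 6 - 60 = -54)
-26*r = -26*(-54) = 1404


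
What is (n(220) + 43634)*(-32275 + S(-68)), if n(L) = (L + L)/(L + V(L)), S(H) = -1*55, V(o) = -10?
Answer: -29625854140/21 ≈ -1.4108e+9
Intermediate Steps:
S(H) = -55
n(L) = 2*L/(-10 + L) (n(L) = (L + L)/(L - 10) = (2*L)/(-10 + L) = 2*L/(-10 + L))
(n(220) + 43634)*(-32275 + S(-68)) = (2*220/(-10 + 220) + 43634)*(-32275 - 55) = (2*220/210 + 43634)*(-32330) = (2*220*(1/210) + 43634)*(-32330) = (44/21 + 43634)*(-32330) = (916358/21)*(-32330) = -29625854140/21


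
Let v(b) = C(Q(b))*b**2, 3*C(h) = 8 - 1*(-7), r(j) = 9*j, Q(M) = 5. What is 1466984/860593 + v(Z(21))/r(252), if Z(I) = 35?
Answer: 1228321691/278832132 ≈ 4.4052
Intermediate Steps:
C(h) = 5 (C(h) = (8 - 1*(-7))/3 = (8 + 7)/3 = (1/3)*15 = 5)
v(b) = 5*b**2
1466984/860593 + v(Z(21))/r(252) = 1466984/860593 + (5*35**2)/((9*252)) = 1466984*(1/860593) + (5*1225)/2268 = 1466984/860593 + 6125*(1/2268) = 1466984/860593 + 875/324 = 1228321691/278832132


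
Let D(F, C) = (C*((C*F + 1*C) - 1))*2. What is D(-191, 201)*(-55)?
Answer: 844403010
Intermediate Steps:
D(F, C) = 2*C*(-1 + C + C*F) (D(F, C) = (C*((C*F + C) - 1))*2 = (C*((C + C*F) - 1))*2 = (C*(-1 + C + C*F))*2 = 2*C*(-1 + C + C*F))
D(-191, 201)*(-55) = (2*201*(-1 + 201 + 201*(-191)))*(-55) = (2*201*(-1 + 201 - 38391))*(-55) = (2*201*(-38191))*(-55) = -15352782*(-55) = 844403010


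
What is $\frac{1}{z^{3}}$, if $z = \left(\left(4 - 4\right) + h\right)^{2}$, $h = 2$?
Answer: $\frac{1}{64} \approx 0.015625$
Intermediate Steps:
$z = 4$ ($z = \left(\left(4 - 4\right) + 2\right)^{2} = \left(0 + 2\right)^{2} = 2^{2} = 4$)
$\frac{1}{z^{3}} = \frac{1}{4^{3}} = \frac{1}{64}$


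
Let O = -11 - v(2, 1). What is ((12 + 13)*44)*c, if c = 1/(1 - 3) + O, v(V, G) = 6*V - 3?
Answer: -22550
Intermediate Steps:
v(V, G) = -3 + 6*V
O = -20 (O = -11 - (-3 + 6*2) = -11 - (-3 + 12) = -11 - 1*9 = -11 - 9 = -20)
c = -41/2 (c = 1/(1 - 3) - 20 = 1/(-2) - 20 = -1/2 - 20 = -41/2 ≈ -20.500)
((12 + 13)*44)*c = ((12 + 13)*44)*(-41/2) = (25*44)*(-41/2) = 1100*(-41/2) = -22550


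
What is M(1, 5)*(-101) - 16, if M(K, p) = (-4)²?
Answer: -1632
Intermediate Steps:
M(K, p) = 16
M(1, 5)*(-101) - 16 = 16*(-101) - 16 = -1616 - 16 = -1632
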